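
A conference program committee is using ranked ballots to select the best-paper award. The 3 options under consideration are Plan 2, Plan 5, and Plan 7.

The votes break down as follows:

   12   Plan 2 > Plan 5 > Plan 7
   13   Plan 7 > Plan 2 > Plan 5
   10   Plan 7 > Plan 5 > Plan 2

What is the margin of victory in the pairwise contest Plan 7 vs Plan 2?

11

Ballots ranking Plan 7 above Plan 2: 13+10 = 23.
Ballots ranking Plan 2 above Plan 7: 12.
Plan 7 wins 23–12, a margin of 11.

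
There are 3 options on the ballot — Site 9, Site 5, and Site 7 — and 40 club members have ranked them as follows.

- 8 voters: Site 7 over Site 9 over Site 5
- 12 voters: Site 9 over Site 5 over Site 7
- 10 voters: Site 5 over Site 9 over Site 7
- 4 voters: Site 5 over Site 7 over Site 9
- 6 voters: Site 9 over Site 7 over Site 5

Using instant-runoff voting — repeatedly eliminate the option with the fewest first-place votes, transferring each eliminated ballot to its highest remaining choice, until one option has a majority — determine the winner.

Site 9

Round 1: Site 9 18, Site 5 14, Site 7 8. Site 7 has the fewest and is eliminated.
Round 2: Site 9 26, Site 5 14. Site 9 has a majority.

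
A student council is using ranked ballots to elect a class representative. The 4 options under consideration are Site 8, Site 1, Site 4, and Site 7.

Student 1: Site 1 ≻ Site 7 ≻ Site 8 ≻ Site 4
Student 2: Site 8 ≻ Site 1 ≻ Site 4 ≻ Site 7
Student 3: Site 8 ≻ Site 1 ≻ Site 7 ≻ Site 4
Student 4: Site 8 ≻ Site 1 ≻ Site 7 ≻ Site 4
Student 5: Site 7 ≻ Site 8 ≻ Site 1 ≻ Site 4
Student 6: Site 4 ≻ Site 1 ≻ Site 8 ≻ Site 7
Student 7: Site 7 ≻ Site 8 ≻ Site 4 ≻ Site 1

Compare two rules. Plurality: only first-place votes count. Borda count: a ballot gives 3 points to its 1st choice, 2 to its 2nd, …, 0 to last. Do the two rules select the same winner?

Yes

Plurality first-place counts: Site 8 3, Site 1 1, Site 4 1, Site 7 2 → Site 8.
Borda totals: Site 8 15, Site 1 12, Site 4 5, Site 7 10 → Site 8.
The two rules agree on Site 8.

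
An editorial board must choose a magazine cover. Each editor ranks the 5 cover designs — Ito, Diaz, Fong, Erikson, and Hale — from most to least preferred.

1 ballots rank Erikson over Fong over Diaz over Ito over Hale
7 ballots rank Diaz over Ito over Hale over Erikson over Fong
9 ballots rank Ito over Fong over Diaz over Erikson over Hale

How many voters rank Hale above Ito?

0

Ballots ranking Hale above Ito: 0.
Ballots ranking Ito above Hale: 1+7+9 = 17.
So 0 of 17 voters prefer Hale to Ito.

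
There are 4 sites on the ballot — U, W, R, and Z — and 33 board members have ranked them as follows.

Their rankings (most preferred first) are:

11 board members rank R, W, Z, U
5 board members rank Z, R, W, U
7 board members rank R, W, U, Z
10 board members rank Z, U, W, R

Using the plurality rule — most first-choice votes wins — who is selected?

First-place vote totals:
  U: 0
  W: 0
  R: 18
  Z: 15
R has the most first-place votes.

R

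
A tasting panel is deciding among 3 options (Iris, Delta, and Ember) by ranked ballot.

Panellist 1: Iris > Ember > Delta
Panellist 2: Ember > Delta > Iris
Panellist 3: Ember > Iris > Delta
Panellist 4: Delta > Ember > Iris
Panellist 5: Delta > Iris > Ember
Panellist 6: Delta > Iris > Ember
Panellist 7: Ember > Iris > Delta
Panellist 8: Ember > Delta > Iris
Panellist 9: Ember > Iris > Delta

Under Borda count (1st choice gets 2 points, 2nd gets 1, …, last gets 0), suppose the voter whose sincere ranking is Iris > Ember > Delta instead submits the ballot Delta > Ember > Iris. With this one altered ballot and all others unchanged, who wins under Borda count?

Borda totals with the altered ballot: Iris 5, Delta 10, Ember 12.
The winner is unchanged: still Ember.

Ember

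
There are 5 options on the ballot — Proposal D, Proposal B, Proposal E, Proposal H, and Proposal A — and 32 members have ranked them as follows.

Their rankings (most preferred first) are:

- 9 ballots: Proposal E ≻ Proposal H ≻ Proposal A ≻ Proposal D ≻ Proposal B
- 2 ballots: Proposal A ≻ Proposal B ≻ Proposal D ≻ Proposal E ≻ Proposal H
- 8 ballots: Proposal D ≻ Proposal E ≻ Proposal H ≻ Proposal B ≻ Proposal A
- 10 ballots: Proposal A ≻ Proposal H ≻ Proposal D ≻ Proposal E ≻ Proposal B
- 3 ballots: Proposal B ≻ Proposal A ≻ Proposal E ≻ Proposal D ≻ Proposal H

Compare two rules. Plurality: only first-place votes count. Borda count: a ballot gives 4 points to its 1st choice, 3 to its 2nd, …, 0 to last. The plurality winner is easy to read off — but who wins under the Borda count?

Plurality first-place counts: Proposal D 8, Proposal B 3, Proposal E 9, Proposal H 0, Proposal A 12 → Proposal A.
Borda totals: Proposal D 68, Proposal B 26, Proposal E 78, Proposal H 73, Proposal A 75 → Proposal E.

Proposal E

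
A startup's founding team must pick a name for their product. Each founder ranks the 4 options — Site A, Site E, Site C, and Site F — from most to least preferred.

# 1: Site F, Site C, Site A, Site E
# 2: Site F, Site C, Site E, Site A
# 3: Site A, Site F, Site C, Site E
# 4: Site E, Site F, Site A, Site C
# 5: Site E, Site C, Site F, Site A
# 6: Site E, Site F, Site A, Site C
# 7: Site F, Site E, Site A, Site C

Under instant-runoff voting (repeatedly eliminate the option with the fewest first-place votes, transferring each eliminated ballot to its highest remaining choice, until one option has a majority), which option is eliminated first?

Site C

Round 1: Site E 3, Site F 3, Site A 1, Site C 0. Site C has the fewest and is eliminated.
Round 2: Site E 3, Site F 3, Site A 1. Site A has the fewest and is eliminated.
Round 3: Site F 4, Site E 3. Site F has a majority.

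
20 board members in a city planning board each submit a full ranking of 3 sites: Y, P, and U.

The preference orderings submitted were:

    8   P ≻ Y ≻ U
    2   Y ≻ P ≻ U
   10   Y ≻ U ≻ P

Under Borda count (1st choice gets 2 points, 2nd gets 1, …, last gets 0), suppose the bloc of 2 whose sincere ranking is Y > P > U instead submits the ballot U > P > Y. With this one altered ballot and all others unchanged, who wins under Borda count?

Y

Borda totals with the altered ballot: Y 28, P 18, U 14.
The winner is unchanged: still Y.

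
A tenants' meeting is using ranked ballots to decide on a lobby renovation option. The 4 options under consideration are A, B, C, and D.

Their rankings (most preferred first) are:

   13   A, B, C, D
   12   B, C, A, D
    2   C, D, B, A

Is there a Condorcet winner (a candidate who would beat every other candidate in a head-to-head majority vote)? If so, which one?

B

Head-to-head results (27 voters total):
A vs B: B wins 14–13.
A vs C: C wins 14–13.
A vs D: A wins 25–2.
B vs C: B wins 25–2.
B vs D: B wins 25–2.
C vs D: C wins 27–0.
B beats each rival — A (14–13), C (25–2), D (25–2) — so B is the Condorcet winner.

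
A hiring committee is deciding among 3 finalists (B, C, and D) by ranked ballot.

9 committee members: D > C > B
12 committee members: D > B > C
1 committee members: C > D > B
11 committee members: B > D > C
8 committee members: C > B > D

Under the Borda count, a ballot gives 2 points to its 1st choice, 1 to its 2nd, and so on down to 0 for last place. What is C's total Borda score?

Borda scores:
  B: 9·0 + 12·1 + 0 + 11·2 + 8·1 = 42
  C: 9·1 + 12·0 + 2 + 11·0 + 8·2 = 27
  D: 9·2 + 12·2 + 1 + 11·1 + 8·0 = 54

27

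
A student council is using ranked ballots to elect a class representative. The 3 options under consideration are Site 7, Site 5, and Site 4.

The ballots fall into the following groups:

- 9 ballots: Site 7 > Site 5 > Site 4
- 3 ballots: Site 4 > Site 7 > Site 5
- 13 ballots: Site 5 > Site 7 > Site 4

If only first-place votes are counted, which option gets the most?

First-place vote totals:
  Site 7: 9
  Site 5: 13
  Site 4: 3
Site 5 has the most first-place votes.

Site 5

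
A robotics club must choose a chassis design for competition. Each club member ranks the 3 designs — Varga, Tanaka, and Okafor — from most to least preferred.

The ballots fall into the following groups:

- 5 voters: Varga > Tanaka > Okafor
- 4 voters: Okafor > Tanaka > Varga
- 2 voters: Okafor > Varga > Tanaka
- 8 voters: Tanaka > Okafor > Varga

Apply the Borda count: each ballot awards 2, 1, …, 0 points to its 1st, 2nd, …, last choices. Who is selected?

Borda scores:
  Varga: 5·2 + 4·0 + 2·1 + 8·0 = 12
  Tanaka: 5·1 + 4·1 + 2·0 + 8·2 = 25
  Okafor: 5·0 + 4·2 + 2·2 + 8·1 = 20
Tanaka has the highest total.

Tanaka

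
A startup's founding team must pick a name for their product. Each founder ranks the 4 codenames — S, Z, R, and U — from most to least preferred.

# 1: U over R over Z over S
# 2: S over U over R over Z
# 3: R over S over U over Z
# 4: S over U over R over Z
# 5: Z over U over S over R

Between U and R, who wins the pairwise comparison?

U

Ballots ranking U above R: 4.
Ballots ranking R above U: 1.
U wins the head-to-head, 4–1.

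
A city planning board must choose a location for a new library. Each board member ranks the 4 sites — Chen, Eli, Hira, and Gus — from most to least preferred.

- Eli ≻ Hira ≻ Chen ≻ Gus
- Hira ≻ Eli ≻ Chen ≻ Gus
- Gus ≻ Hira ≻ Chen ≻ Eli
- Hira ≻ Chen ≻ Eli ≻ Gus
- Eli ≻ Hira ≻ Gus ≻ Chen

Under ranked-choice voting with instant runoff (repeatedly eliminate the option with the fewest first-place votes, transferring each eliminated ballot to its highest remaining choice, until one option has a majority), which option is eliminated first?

Round 1: Eli 2, Hira 2, Gus 1, Chen 0. Chen has the fewest and is eliminated.
Round 2: Eli 2, Hira 2, Gus 1. Gus has the fewest and is eliminated.
Round 3: Hira 3, Eli 2. Hira has a majority.

Chen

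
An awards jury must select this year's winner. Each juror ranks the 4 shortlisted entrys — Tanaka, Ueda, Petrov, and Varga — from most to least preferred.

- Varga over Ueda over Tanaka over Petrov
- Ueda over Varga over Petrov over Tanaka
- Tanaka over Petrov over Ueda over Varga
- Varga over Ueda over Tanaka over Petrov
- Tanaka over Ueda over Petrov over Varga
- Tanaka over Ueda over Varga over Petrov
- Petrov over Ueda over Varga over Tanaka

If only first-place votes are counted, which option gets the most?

First-place vote totals:
  Tanaka: 3
  Ueda: 1
  Petrov: 1
  Varga: 2
Tanaka has the most first-place votes.

Tanaka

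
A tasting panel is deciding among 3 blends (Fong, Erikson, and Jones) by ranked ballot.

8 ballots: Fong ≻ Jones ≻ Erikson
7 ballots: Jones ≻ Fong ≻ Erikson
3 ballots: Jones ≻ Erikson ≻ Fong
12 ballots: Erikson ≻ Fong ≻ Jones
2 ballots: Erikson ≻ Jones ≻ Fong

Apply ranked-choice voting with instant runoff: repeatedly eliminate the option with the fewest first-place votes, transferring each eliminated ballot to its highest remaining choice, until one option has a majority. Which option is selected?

Round 1: Erikson 14, Jones 10, Fong 8. Fong has the fewest and is eliminated.
Round 2: Jones 18, Erikson 14. Jones has a majority.

Jones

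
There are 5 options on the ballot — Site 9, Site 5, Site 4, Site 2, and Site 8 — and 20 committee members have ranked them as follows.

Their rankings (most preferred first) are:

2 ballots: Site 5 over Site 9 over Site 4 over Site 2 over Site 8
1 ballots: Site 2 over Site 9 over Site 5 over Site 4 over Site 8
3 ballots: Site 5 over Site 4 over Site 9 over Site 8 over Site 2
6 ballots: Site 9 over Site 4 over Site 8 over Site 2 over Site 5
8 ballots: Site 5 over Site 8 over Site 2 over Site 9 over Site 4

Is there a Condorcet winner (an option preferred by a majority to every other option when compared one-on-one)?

Yes

Head-to-head results (20 voters total):
Site 9 vs Site 5: Site 5 wins 13–7.
Site 9 vs Site 4: Site 9 wins 17–3.
Site 9 vs Site 2: Site 9 wins 11–9.
Site 9 vs Site 8: Site 9 wins 12–8.
Site 5 vs Site 4: Site 5 wins 14–6.
Site 5 vs Site 2: Site 5 wins 13–7.
Site 5 vs Site 8: Site 5 wins 14–6.
Site 4 vs Site 2: Site 4 wins 11–9.
Site 4 vs Site 8: Site 4 wins 12–8.
Site 2 vs Site 8: Site 8 wins 17–3.
Site 5 beats each rival — Site 9 (13–7), Site 4 (14–6), Site 2 (13–7), Site 8 (14–6) — so Site 5 is the Condorcet winner.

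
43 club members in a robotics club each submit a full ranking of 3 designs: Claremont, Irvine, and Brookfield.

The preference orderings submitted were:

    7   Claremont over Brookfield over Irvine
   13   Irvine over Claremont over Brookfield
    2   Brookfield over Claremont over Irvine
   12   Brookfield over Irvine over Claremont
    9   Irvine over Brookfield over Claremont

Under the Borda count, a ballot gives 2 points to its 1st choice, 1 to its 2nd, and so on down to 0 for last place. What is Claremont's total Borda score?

Borda scores:
  Claremont: 7·2 + 13·1 + 2·1 + 12·0 + 9·0 = 29
  Irvine: 7·0 + 13·2 + 2·0 + 12·1 + 9·2 = 56
  Brookfield: 7·1 + 13·0 + 2·2 + 12·2 + 9·1 = 44

29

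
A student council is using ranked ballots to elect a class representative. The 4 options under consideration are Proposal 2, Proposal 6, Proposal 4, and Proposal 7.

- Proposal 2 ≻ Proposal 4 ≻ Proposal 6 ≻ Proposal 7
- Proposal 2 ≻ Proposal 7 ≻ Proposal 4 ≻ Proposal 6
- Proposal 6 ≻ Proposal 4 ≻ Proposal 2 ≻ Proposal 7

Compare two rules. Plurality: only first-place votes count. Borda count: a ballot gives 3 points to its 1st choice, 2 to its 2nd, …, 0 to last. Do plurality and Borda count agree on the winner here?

Plurality first-place counts: Proposal 2 2, Proposal 6 1, Proposal 4 0, Proposal 7 0 → Proposal 2.
Borda totals: Proposal 2 7, Proposal 6 4, Proposal 4 5, Proposal 7 2 → Proposal 2.
The two rules agree on Proposal 2.

Yes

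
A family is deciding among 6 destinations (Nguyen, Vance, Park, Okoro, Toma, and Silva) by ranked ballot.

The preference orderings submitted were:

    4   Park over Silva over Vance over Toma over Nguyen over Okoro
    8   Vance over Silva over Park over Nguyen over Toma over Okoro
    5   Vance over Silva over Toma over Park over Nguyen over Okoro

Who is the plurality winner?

First-place vote totals:
  Nguyen: 0
  Vance: 13
  Park: 4
  Okoro: 0
  Toma: 0
  Silva: 0
Vance has the most first-place votes.

Vance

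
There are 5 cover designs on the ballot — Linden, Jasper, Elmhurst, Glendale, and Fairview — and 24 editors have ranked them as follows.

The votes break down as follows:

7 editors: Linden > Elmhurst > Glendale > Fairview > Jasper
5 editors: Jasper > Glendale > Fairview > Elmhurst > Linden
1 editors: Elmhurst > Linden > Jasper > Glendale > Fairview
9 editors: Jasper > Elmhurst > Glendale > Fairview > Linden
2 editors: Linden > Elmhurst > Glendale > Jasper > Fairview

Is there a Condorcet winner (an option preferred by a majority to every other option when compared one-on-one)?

Yes

Head-to-head results (24 voters total):
Linden vs Jasper: Jasper wins 14–10.
Linden vs Elmhurst: Elmhurst wins 15–9.
Linden vs Glendale: Glendale wins 14–10.
Linden vs Fairview: Fairview wins 14–10.
Jasper vs Elmhurst: Jasper wins 14–10.
Jasper vs Glendale: Jasper wins 15–9.
Jasper vs Fairview: Jasper wins 17–7.
Elmhurst vs Glendale: Elmhurst wins 19–5.
Elmhurst vs Fairview: Elmhurst wins 19–5.
Glendale vs Fairview: Glendale wins 24–0.
Jasper beats each rival — Linden (14–10), Elmhurst (14–10), Glendale (15–9), Fairview (17–7) — so Jasper is the Condorcet winner.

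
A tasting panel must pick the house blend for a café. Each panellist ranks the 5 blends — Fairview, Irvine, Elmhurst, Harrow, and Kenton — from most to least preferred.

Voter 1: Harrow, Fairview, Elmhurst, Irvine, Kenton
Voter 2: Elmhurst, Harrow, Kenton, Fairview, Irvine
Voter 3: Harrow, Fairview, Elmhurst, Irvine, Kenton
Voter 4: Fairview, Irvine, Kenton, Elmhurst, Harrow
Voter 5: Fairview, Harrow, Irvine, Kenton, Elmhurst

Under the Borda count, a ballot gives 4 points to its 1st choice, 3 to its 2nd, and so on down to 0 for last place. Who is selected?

Fairview

Borda scores:
  Fairview: 3 + 1 + 3 + 4 + 4 = 15
  Irvine: 1 + 0 + 1 + 3 + 2 = 7
  Elmhurst: 2 + 4 + 2 + 1 + 0 = 9
  Harrow: 4 + 3 + 4 + 0 + 3 = 14
  Kenton: 0 + 2 + 0 + 2 + 1 = 5
Fairview has the highest total.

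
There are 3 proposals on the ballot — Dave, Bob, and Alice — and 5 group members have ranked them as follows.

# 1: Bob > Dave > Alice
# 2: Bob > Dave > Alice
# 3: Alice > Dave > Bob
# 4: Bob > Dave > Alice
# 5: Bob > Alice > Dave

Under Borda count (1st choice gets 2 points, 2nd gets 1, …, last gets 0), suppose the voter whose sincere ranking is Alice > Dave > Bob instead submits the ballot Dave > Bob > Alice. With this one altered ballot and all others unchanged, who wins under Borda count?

Bob

Borda totals with the altered ballot: Dave 5, Bob 9, Alice 1.
The winner is unchanged: still Bob.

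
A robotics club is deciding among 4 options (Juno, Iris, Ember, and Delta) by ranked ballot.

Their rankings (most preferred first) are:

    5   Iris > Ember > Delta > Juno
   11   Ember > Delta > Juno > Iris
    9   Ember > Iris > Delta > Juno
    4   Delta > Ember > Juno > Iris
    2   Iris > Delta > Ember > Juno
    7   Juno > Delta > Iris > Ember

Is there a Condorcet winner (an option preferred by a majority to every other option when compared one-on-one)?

Head-to-head results (38 voters total):
Juno vs Iris: Juno wins 22–16.
Juno vs Ember: Ember wins 31–7.
Juno vs Delta: Delta wins 31–7.
Iris vs Ember: Ember wins 24–14.
Iris vs Delta: Delta wins 22–16.
Ember vs Delta: Ember wins 25–13.
Ember beats each rival — Juno (31–7), Iris (24–14), Delta (25–13) — so Ember is the Condorcet winner.

Yes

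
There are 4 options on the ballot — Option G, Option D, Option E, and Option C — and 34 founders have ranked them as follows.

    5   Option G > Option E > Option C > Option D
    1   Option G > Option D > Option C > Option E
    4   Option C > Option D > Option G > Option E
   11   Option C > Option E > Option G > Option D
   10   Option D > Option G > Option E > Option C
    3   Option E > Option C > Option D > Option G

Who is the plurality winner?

Option C

First-place vote totals:
  Option G: 6
  Option D: 10
  Option E: 3
  Option C: 15
Option C has the most first-place votes.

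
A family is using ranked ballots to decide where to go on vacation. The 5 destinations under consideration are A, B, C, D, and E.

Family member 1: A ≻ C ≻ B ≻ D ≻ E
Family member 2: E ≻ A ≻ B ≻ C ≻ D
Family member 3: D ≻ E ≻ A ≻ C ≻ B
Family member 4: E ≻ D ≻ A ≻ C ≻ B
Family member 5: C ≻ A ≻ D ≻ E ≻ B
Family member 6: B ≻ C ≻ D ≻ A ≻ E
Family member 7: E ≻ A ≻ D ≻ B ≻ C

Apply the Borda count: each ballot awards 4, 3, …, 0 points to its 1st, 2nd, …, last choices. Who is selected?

Borda scores:
  A: 4 + 3 + 2 + 2 + 3 + 1 + 3 = 18
  B: 2 + 2 + 0 + 0 + 0 + 4 + 1 = 9
  C: 3 + 1 + 1 + 1 + 4 + 3 + 0 = 13
  D: 1 + 0 + 4 + 3 + 2 + 2 + 2 = 14
  E: 0 + 4 + 3 + 4 + 1 + 0 + 4 = 16
A has the highest total.

A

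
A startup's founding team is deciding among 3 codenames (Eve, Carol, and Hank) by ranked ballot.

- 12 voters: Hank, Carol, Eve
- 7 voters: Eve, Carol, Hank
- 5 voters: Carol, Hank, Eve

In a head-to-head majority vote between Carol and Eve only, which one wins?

Ballots ranking Carol above Eve: 12+5 = 17.
Ballots ranking Eve above Carol: 7.
Carol wins the head-to-head, 17–7.

Carol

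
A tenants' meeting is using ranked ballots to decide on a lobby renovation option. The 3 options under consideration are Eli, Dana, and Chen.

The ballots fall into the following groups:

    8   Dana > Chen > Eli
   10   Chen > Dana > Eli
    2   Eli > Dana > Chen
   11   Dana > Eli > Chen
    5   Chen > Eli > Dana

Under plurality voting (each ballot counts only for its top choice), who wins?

Dana

First-place vote totals:
  Eli: 2
  Dana: 19
  Chen: 15
Dana has the most first-place votes.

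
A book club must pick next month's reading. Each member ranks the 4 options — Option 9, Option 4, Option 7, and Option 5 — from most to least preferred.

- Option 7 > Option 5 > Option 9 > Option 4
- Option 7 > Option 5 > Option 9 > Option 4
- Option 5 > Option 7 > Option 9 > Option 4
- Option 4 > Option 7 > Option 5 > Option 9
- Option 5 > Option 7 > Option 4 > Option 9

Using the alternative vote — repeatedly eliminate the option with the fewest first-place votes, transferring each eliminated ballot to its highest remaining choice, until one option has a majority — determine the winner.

Option 7

Round 1: Option 7 2, Option 5 2, Option 4 1, Option 9 0. Option 9 has the fewest and is eliminated.
Round 2: Option 7 2, Option 5 2, Option 4 1. Option 4 has the fewest and is eliminated.
Round 3: Option 7 3, Option 5 2. Option 7 has a majority.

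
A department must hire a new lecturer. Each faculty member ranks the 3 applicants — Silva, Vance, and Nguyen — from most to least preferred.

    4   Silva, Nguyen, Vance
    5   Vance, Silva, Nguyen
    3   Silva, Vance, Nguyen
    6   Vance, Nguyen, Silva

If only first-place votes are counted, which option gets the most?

Vance

First-place vote totals:
  Silva: 7
  Vance: 11
  Nguyen: 0
Vance has the most first-place votes.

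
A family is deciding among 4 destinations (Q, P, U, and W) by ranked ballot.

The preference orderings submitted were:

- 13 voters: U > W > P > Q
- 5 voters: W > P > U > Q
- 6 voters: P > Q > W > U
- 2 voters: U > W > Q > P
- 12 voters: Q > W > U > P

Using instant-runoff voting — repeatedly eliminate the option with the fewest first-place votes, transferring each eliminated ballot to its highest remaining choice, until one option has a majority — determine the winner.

Round 1: U 15, Q 12, P 6, W 5. W has the fewest and is eliminated.
Round 2: U 15, Q 12, P 11. P has the fewest and is eliminated.
Round 3: U 20, Q 18. U has a majority.

U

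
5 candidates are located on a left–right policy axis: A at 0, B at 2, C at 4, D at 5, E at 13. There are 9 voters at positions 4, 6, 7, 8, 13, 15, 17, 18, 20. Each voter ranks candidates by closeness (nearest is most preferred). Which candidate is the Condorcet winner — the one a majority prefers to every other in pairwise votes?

E

With single-peaked preferences on a line, the Condorcet winner is the candidate closest to the median voter.
The median voter (position 13) is closest to E at 13.
Check: E vs B — voters closer to E: 6 of 9.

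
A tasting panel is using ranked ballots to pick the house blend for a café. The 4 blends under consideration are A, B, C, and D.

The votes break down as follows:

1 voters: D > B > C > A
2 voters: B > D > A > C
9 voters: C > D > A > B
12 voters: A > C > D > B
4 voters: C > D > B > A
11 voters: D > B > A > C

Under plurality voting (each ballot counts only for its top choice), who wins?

C

First-place vote totals:
  A: 12
  B: 2
  C: 13
  D: 12
C has the most first-place votes.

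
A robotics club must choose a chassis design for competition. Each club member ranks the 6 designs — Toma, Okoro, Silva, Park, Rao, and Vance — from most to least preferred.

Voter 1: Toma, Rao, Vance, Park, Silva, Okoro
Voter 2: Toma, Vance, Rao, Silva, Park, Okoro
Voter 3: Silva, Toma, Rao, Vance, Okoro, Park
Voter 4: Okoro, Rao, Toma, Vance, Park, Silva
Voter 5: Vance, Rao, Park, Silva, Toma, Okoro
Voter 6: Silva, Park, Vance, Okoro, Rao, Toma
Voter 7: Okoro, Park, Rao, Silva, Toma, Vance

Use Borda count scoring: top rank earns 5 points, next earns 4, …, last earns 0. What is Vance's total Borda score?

19

Borda scores:
  Toma: 5 + 5 + 4 + 3 + 1 + 0 + 1 = 19
  Okoro: 0 + 0 + 1 + 5 + 0 + 2 + 5 = 13
  Silva: 1 + 2 + 5 + 0 + 2 + 5 + 2 = 17
  Park: 2 + 1 + 0 + 1 + 3 + 4 + 4 = 15
  Rao: 4 + 3 + 3 + 4 + 4 + 1 + 3 = 22
  Vance: 3 + 4 + 2 + 2 + 5 + 3 + 0 = 19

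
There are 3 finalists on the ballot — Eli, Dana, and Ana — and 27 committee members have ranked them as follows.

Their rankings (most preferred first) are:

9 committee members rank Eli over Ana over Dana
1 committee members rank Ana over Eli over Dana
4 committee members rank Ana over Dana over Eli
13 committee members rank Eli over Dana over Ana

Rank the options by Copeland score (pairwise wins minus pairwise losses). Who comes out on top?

Pairwise results:
  Eli vs Dana: Eli wins 23–4.
  Eli vs Ana: Eli wins 22–5.
  Dana vs Ana: Ana wins 14–13.
Copeland scores (wins − losses):
  Eli: 2 − 0 = 2
  Dana: 0 − 2 = -2
  Ana: 1 − 1 = 0
Eli has the best Copeland score.

Eli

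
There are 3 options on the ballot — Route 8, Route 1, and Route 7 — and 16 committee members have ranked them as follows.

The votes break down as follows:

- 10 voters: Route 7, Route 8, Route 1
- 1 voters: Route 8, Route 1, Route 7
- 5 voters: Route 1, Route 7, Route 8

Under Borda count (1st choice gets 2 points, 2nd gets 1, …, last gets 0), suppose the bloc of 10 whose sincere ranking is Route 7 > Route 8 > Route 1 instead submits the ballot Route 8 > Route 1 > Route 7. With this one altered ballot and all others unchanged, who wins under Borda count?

Route 8

Borda totals with the altered ballot: Route 8 22, Route 1 21, Route 7 5.
The switch changes the winner from Route 7 to Route 8.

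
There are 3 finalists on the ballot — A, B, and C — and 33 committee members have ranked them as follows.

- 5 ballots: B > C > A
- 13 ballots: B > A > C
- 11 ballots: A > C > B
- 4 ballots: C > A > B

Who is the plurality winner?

B

First-place vote totals:
  A: 11
  B: 18
  C: 4
B has the most first-place votes.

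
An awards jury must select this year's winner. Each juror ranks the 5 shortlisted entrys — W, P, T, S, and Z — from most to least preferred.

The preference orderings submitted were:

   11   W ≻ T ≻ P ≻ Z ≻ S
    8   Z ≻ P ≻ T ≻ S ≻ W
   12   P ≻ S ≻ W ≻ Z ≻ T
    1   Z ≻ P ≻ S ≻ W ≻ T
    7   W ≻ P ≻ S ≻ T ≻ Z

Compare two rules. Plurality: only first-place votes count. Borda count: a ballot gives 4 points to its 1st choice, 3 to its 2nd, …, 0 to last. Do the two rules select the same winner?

No

Plurality first-place counts: W 18, P 12, T 0, S 0, Z 9 → W.
Borda totals: W 97, P 118, T 56, S 60, Z 59 → P.
The two rules disagree: plurality picks W, Borda picks P.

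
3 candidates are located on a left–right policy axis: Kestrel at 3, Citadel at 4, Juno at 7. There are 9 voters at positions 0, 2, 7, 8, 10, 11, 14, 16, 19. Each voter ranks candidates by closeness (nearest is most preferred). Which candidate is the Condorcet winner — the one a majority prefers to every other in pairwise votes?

Juno

With single-peaked preferences on a line, the Condorcet winner is the candidate closest to the median voter.
The median voter (position 10) is closest to Juno at 7.
Check: Juno vs Citadel — voters closer to Juno: 7 of 9.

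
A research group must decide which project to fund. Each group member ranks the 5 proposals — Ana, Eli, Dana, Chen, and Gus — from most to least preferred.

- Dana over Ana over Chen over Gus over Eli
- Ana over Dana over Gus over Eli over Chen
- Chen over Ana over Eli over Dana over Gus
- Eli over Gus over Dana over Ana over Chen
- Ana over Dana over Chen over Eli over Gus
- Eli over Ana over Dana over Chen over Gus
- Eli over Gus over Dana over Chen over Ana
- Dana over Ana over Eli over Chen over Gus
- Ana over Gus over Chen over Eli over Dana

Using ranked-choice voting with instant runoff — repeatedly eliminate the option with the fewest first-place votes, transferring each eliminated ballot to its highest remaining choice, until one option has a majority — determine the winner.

Round 1: Ana 3, Eli 3, Dana 2, Chen 1, Gus 0. Gus has the fewest and is eliminated.
Round 2: Ana 3, Eli 3, Dana 2, Chen 1. Chen has the fewest and is eliminated.
Round 3: Ana 4, Eli 3, Dana 2. Dana has the fewest and is eliminated.
Round 4: Ana 6, Eli 3. Ana has a majority.

Ana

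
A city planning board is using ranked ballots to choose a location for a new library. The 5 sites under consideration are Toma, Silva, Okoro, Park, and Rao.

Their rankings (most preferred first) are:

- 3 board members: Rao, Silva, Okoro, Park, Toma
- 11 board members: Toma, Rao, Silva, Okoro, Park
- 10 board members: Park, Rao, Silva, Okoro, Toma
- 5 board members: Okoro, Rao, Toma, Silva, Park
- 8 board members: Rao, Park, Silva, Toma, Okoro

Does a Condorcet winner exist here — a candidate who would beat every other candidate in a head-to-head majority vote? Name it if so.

Head-to-head results (37 voters total):
Toma vs Silva: Silva wins 21–16.
Toma vs Okoro: Toma wins 19–18.
Toma vs Park: Park wins 21–16.
Toma vs Rao: Rao wins 26–11.
Silva vs Okoro: Silva wins 32–5.
Silva vs Park: Silva wins 19–18.
Silva vs Rao: Rao wins 37–0.
Okoro vs Park: Okoro wins 19–18.
Okoro vs Rao: Rao wins 32–5.
Park vs Rao: Rao wins 27–10.
Rao beats each rival — Toma (26–11), Silva (37–0), Okoro (32–5), Park (27–10) — so Rao is the Condorcet winner.

Rao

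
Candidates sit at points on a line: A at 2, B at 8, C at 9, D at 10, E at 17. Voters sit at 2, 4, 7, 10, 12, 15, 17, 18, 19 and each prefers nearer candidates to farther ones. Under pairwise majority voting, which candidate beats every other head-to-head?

With single-peaked preferences on a line, the Condorcet winner is the candidate closest to the median voter.
The median voter (position 12) is closest to D at 10.
Check: D vs E — voters closer to D: 5 of 9.

D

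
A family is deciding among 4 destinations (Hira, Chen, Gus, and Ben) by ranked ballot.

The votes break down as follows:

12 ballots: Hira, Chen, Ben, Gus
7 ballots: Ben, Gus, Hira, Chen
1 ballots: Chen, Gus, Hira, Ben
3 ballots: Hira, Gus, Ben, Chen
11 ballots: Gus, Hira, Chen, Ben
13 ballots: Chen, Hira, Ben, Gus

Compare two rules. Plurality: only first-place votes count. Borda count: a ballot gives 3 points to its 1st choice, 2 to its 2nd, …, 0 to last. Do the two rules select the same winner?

Yes

Plurality first-place counts: Hira 15, Chen 14, Gus 11, Ben 7 → Hira.
Borda totals: Hira 101, Chen 77, Gus 55, Ben 49 → Hira.
The two rules agree on Hira.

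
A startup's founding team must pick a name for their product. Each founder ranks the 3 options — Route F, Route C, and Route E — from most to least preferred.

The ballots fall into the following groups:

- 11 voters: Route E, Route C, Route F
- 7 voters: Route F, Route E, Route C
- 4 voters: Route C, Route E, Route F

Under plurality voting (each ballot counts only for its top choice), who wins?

First-place vote totals:
  Route F: 7
  Route C: 4
  Route E: 11
Route E has the most first-place votes.

Route E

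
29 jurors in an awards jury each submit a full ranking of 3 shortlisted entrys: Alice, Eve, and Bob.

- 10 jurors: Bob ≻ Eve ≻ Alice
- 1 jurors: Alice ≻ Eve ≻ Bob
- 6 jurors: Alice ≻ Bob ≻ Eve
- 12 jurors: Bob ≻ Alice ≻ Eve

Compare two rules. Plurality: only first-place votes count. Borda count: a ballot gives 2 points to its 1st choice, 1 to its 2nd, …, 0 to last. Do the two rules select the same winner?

Yes

Plurality first-place counts: Alice 7, Eve 0, Bob 22 → Bob.
Borda totals: Alice 26, Eve 11, Bob 50 → Bob.
The two rules agree on Bob.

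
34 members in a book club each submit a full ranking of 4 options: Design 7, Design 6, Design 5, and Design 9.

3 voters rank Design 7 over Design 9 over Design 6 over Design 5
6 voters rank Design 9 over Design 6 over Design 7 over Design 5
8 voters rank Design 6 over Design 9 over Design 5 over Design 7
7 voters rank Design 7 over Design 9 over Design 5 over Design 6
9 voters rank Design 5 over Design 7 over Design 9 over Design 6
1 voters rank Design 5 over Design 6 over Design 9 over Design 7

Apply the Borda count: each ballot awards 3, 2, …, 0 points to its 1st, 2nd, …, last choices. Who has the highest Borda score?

Borda scores:
  Design 7: 3·3 + 6·1 + 8·0 + 7·3 + 9·2 + 0 = 54
  Design 6: 3·1 + 6·2 + 8·3 + 7·0 + 9·0 + 2 = 41
  Design 5: 3·0 + 6·0 + 8·1 + 7·1 + 9·3 + 3 = 45
  Design 9: 3·2 + 6·3 + 8·2 + 7·2 + 9·1 + 1 = 64
Design 9 has the highest total.

Design 9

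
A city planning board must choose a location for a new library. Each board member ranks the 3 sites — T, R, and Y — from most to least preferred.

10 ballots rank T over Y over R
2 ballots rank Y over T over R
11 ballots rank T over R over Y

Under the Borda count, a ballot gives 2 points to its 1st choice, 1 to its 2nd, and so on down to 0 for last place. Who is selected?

T

Borda scores:
  T: 10·2 + 2·1 + 11·2 = 44
  R: 10·0 + 2·0 + 11·1 = 11
  Y: 10·1 + 2·2 + 11·0 = 14
T has the highest total.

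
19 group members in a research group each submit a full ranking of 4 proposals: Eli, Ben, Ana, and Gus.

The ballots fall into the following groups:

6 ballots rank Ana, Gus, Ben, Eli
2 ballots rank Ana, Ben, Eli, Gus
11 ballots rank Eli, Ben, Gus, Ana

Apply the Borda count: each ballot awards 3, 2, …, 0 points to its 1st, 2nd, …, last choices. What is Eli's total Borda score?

Borda scores:
  Eli: 6·0 + 2·1 + 11·3 = 35
  Ben: 6·1 + 2·2 + 11·2 = 32
  Ana: 6·3 + 2·3 + 11·0 = 24
  Gus: 6·2 + 2·0 + 11·1 = 23

35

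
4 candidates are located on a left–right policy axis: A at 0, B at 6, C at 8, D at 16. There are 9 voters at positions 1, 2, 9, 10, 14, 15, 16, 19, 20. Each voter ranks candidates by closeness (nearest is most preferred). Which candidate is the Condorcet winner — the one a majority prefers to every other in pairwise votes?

D

With single-peaked preferences on a line, the Condorcet winner is the candidate closest to the median voter.
The median voter (position 14) is closest to D at 16.
Check: D vs B — voters closer to D: 5 of 9.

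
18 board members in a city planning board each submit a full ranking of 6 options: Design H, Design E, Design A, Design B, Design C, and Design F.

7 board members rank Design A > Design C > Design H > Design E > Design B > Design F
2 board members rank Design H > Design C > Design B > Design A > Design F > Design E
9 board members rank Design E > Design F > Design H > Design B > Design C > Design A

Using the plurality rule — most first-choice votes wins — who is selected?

First-place vote totals:
  Design H: 2
  Design E: 9
  Design A: 7
  Design B: 0
  Design C: 0
  Design F: 0
Design E has the most first-place votes.

Design E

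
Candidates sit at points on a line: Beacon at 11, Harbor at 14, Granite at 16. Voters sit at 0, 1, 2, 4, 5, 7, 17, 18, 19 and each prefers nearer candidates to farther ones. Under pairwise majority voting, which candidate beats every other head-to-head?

With single-peaked preferences on a line, the Condorcet winner is the candidate closest to the median voter.
The median voter (position 5) is closest to Beacon at 11.
Check: Beacon vs Harbor — voters closer to Beacon: 6 of 9.

Beacon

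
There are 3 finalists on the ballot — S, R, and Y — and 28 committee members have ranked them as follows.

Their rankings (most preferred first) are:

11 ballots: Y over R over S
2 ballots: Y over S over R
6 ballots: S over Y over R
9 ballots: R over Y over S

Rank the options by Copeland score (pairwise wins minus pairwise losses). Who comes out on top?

Y

Pairwise results:
  S vs R: R wins 20–8.
  S vs Y: Y wins 22–6.
  R vs Y: Y wins 19–9.
Copeland scores (wins − losses):
  S: 0 − 2 = -2
  R: 1 − 1 = 0
  Y: 2 − 0 = 2
Y has the best Copeland score.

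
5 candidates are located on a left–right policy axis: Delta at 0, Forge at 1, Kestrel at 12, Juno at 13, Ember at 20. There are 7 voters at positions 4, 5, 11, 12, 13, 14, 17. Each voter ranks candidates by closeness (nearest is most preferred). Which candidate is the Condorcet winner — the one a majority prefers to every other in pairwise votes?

With single-peaked preferences on a line, the Condorcet winner is the candidate closest to the median voter.
The median voter (position 12) is closest to Kestrel at 12.
Check: Kestrel vs Forge — voters closer to Kestrel: 5 of 7.

Kestrel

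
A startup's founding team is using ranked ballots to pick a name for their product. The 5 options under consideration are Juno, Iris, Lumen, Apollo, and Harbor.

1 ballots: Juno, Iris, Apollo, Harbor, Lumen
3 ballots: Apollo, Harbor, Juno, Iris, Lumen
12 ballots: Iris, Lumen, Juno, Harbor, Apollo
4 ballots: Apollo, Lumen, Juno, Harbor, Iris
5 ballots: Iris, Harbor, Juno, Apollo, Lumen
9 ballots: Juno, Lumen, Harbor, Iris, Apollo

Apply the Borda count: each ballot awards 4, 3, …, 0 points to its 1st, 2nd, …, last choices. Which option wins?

Juno

Borda scores:
  Juno: 4 + 3·2 + 12·2 + 4·2 + 5·2 + 9·4 = 88
  Iris: 3 + 3·1 + 12·4 + 4·0 + 5·4 + 9·1 = 83
  Lumen: 0 + 3·0 + 12·3 + 4·3 + 5·0 + 9·3 = 75
  Apollo: 2 + 3·4 + 12·0 + 4·4 + 5·1 + 9·0 = 35
  Harbor: 1 + 3·3 + 12·1 + 4·1 + 5·3 + 9·2 = 59
Juno has the highest total.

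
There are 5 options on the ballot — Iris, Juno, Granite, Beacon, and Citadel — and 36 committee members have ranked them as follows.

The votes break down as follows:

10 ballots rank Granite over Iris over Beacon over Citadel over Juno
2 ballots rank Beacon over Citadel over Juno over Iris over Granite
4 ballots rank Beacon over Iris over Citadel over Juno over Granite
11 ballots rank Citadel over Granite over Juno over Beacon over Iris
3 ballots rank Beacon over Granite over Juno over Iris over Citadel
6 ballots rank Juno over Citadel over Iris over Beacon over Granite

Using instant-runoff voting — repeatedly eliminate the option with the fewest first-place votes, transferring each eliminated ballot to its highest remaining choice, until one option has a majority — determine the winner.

Citadel

Round 1: Citadel 11, Granite 10, Beacon 9, Juno 6, Iris 0. Iris has the fewest and is eliminated.
Round 2: Citadel 11, Granite 10, Beacon 9, Juno 6. Juno has the fewest and is eliminated.
Round 3: Citadel 17, Granite 10, Beacon 9. Beacon has the fewest and is eliminated.
Round 4: Citadel 23, Granite 13. Citadel has a majority.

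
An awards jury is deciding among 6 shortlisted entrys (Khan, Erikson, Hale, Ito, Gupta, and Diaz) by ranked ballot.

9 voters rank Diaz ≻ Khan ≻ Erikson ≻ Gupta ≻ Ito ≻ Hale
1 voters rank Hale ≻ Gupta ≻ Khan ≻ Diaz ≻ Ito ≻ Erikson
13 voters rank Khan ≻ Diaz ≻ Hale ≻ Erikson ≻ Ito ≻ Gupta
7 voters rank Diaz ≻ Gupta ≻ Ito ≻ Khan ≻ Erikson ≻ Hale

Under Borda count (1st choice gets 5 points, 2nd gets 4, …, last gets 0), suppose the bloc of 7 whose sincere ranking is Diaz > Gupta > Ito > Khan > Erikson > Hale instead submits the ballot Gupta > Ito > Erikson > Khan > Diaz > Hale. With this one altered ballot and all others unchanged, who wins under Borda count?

Borda totals with the altered ballot: Khan 118, Erikson 74, Hale 44, Ito 51, Gupta 57, Diaz 106.
The switch changes the winner from Diaz to Khan.

Khan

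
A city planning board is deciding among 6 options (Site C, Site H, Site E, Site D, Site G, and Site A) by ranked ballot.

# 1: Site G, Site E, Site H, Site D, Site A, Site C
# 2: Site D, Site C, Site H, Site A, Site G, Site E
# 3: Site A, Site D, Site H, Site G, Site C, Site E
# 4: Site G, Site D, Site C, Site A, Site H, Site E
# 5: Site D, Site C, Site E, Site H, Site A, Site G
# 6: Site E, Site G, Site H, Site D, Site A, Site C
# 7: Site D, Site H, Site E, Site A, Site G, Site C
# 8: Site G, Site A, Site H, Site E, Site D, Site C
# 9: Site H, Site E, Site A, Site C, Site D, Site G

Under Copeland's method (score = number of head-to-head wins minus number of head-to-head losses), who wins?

Pairwise results:
  Site C vs Site H: Site H wins 6–3.
  Site C vs Site E: Site E wins 5–4.
  Site C vs Site D: Site D wins 8–1.
  Site C vs Site G: Site G wins 6–3.
  Site C vs Site A: Site A wins 6–3.
  Site H vs Site E: Site H wins 6–3.
  Site H vs Site D: Site D wins 5–4.
  Site H vs Site G: Site H wins 5–4.
  Site H vs Site A: Site H wins 6–3.
  Site E vs Site D: Site D wins 5–4.
  Site E vs Site G: Site G wins 5–4.
  Site E vs Site A: Site E wins 5–4.
  Site D vs Site G: Site D wins 5–4.
  Site D vs Site A: Site D wins 6–3.
  Site G vs Site A: Site A wins 5–4.
Copeland scores (wins − losses):
  Site C: 0 − 5 = -5
  Site H: 4 − 1 = 3
  Site E: 2 − 3 = -1
  Site D: 5 − 0 = 5
  Site G: 2 − 3 = -1
  Site A: 2 − 3 = -1
Site D has the best Copeland score.

Site D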